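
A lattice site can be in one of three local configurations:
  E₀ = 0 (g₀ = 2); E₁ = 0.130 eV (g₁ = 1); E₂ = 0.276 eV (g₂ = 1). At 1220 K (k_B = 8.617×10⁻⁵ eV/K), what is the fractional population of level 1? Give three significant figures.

k_BT = 8.617×10⁻⁵ × 1220 K = 0.10513 eV.
Eᵢ/kT = 0, 1.2366, 2.6253.
Z = Σ gᵢe^(−Eᵢ/kT) = 2·e^(−0) + 1·e^(−1.2366) + 1·e^(−2.6253) = 2.0000 + 0.29037 + 0.072418 = 2.3628.
P₁ = g₁ e^(−E₁/kT) / Z = 0.29037/2.3628 = 0.123.

0.123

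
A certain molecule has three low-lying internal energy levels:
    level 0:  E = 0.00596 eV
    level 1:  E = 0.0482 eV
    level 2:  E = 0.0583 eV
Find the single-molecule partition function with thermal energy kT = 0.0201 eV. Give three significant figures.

Eᵢ/kT = 0.29652, 2.3980, 2.9005.
Z = Σ e^(−Eᵢ/kT) = e^(−0.29652) + e^(−2.3980) + e^(−2.9005) = 0.74340 + 0.090900 + 0.054996 = 0.88930.

Z = 0.889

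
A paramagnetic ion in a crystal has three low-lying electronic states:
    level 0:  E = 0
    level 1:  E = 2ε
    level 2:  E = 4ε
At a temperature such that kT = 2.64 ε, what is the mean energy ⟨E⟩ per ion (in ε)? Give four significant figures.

1.076 ε

Eᵢ/kT = 0, 0.757576, 1.51515.
Z = Σ e^(−Eᵢ/kT) = e^(−0) + e^(−0.757576) + e^(−1.51515) = 1.00000 + 0.468801 + 0.219775 = 1.68858.
⟨E⟩ = Σ Eᵢ e^(−Eᵢ/kT) / Z = (0·1.00000 + 2·0.468801 + 4·0.219775) / 1.68858 = 1.076 ε.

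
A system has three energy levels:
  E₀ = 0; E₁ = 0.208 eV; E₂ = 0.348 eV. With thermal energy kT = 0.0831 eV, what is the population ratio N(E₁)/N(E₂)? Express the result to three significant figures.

n₁/n₂ = exp[−(E₁−E₂)/kT] = exp(−(-0.140 eV)/(0.0831 eV)) = exp(1.6847) = 5.39.

5.39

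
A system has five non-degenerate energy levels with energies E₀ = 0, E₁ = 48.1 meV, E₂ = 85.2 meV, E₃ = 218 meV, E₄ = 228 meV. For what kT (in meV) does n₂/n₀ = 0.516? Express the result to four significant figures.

n₂/n₀ = exp[−(E₂−E₀)/kT] = 0.516.
⇒ (E₂−E₀)/kT = ln(1/0.516) = ln(1.93798) = 0.661646.
kT = 85.2 meV / 0.661646 = 128.8 meV.

128.8 meV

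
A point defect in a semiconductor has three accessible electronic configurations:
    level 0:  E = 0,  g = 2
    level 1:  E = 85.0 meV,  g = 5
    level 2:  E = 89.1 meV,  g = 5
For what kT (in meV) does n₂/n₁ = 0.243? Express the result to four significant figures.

2.898 meV

n₂/n₁ = (g₂/g₁) exp[−(E₂−E₁)/kT] = 0.243.
⇒ (E₂−E₁)/kT = ln((5/5)/0.243) = ln(4.11523) = 1.41469.
kT = 4.1 meV / 1.41469 = 2.898 meV.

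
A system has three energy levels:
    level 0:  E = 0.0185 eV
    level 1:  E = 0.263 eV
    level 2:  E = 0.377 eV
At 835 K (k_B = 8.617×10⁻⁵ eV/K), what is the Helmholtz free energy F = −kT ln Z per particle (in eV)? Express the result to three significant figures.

k_BT = 8.617×10⁻⁵ × 835 K = 0.071952 eV.
Eᵢ/kT = 0.25712, 3.6552, 5.2396.
Z = Σ e^(−Eᵢ/kT) = e^(−0.25712) + e^(−3.6552) + e^(−5.2396) = 0.77328 + 0.025856 + 0.0053024 = 0.80444.
F = −kT ln Z = −0.071952 × ln(0.80444) = −0.071952 × -0.21761 = 0.0157 eV.

0.0157 eV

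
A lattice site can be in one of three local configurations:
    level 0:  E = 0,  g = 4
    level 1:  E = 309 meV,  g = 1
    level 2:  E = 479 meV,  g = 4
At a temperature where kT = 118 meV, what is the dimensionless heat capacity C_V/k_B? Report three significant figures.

0.382

Eᵢ/kT = 0, 2.6186, 4.0593.
Z = Σ gᵢe^(−Eᵢ/kT) = 4·e^(−0) + 1·e^(−2.6186) + 4·e^(−4.0593) = 4.0000 + 0.072905 + 0.069044 = 4.1419.
⟨E⟩ = 13.424 meV, ⟨E²⟩ = 5505.3 meV².
C_V/k_B = (⟨E²⟩ − ⟨E⟩²)/(kT)² = (5505.3 − 180.20)/13924 = 0.382.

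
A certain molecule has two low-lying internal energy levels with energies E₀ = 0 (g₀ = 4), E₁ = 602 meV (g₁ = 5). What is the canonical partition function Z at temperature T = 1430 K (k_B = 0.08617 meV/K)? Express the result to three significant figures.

k_BT = 0.08617 × 1430 K = 123.22 meV.
Eᵢ/kT = 0, 4.8856.
Z = Σ gᵢe^(−Eᵢ/kT) = 4·e^(−0) + 5·e^(−4.8856) = 4.0000 + 0.037773 = 4.0378.

Z = 4.04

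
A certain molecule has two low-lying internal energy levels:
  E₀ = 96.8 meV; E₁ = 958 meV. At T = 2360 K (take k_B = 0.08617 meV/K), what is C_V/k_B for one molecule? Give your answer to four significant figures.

k_BT = 0.08617 × 2360 K = 203.361 meV.
Eᵢ/kT = 0.476001, 4.71083.
Z = Σ e^(−Eᵢ/kT) = e^(−0.476001) + e^(−4.71083) = 0.621263 + 0.00899731 = 0.630260.
⟨E⟩ = 109.094 meV, ⟨E²⟩ = 22338.1 meV².
C_V/k_B = (⟨E²⟩ − ⟨E⟩²)/(kT)² = (22338.1 − 11901.5)/41355.7 = 0.2524.

0.2524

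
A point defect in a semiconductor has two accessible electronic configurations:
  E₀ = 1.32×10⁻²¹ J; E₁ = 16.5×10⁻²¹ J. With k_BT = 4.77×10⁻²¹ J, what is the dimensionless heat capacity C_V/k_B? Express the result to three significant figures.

0.387

Eᵢ/kT = 0.27673, 3.4591.
Z = Σ e^(−Eᵢ/kT) = e^(−0.27673) + e^(−3.4591) = 0.75826 + 0.031458 = 0.78972.
⟨E⟩ = 1.9247, ⟨E²⟩ = 12.518.
C_V/k_B = (⟨E²⟩ − ⟨E⟩²)/(kT)² = (12.518 − 3.7045)/22.753 = 0.387.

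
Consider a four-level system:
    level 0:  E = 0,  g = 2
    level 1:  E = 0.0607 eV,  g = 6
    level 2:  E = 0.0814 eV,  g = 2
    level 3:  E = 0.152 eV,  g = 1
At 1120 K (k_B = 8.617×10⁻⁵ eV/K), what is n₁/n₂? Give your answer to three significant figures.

3.72

k_BT = 8.617×10⁻⁵ × 1120 K = 0.096510 eV.
n₁/n₂ = (g₁/g₂) exp[−(E₁−E₂)/kT] = (6/2) × exp(−(-0.0207 eV)/(0.096510 eV)) = (6/2) × exp(0.21449) = 3.72.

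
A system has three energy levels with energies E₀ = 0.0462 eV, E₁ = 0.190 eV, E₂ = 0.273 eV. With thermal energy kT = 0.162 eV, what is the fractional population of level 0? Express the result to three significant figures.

Eᵢ/kT = 0.28519, 1.1728, 1.6852.
Z = Σ e^(−Eᵢ/kT) = e^(−0.28519) + e^(−1.1728) + e^(−1.6852) = 0.75187 + 0.30950 + 0.18541 = 1.2468.
P₀ = e^(−E₀/kT) / Z = 0.75187/1.2468 = 0.603.

0.603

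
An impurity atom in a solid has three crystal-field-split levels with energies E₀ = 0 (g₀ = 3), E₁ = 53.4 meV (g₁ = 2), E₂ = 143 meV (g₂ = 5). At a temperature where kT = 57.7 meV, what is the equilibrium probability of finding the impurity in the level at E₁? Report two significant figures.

Eᵢ/kT = 0, 0.9255, 2.478.
Z = Σ gᵢe^(−Eᵢ/kT) = 3·e^(−0) + 2·e^(−0.9255) + 5·e^(−2.478) = 3.000 + 0.7927 + 0.4196 = 4.212.
P₁ = g₁ e^(−E₁/kT) / Z = 0.7927/4.212 = 0.19.

0.19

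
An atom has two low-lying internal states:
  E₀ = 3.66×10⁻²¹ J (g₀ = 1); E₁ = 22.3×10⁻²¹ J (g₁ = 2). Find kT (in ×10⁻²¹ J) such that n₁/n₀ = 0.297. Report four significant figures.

n₁/n₀ = (g₁/g₀) exp[−(E₁−E₀)/kT] = 0.297.
⇒ (E₁−E₀)/kT = ln((2/1)/0.297) = ln(6.73401) = 1.90717.
kT = 18.64 ×10⁻²¹ J / 1.90717 = 9.774 ×10⁻²¹ J.

9.774 ×10⁻²¹ J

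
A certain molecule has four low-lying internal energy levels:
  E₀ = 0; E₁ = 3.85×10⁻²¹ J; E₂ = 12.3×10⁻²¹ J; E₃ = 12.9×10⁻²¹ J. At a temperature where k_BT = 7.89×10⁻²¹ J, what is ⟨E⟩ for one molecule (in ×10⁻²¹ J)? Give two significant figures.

3.7 ×10⁻²¹ J

Eᵢ/kT = 0, 0.4880, 1.559, 1.635.
Z = Σ e^(−Eᵢ/kT) = e^(−0) + e^(−0.4880) + e^(−1.559) + e^(−1.635) = 1.000 + 0.6139 + 0.2103 + 0.1950 = 2.019.
⟨E⟩ = Σ Eᵢ e^(−Eᵢ/kT) / Z = (0·1.000 + 3.85·0.6139 + 12.3·0.2103 + 12.9·0.1950) / 2.019 = 3.7 ×10⁻²¹ J.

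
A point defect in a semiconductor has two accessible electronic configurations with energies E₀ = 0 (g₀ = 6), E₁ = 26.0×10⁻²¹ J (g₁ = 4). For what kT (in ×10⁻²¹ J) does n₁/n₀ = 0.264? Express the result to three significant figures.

n₁/n₀ = (g₁/g₀) exp[−(E₁−E₀)/kT] = 0.264.
⇒ (E₁−E₀)/kT = ln((4/6)/0.264) = ln(2.5253) = 0.92636.
kT = 26.0 ×10⁻²¹ J / 0.92636 = 28.1 ×10⁻²¹ J.

28.1 ×10⁻²¹ J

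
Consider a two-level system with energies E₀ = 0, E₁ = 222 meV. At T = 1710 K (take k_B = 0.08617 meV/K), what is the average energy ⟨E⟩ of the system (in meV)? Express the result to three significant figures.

k_BT = 0.08617 × 1710 K = 147.35 meV.
Eᵢ/kT = 0, 1.5066.
Z = Σ e^(−Eᵢ/kT) = e^(−0) + e^(−1.5066) = 1.0000 + 0.22166 = 1.2217.
⟨E⟩ = Σ Eᵢ e^(−Eᵢ/kT) / Z = (0·1.0000 + 222·0.22166) / 1.2217 = 40.3 meV.

40.3 meV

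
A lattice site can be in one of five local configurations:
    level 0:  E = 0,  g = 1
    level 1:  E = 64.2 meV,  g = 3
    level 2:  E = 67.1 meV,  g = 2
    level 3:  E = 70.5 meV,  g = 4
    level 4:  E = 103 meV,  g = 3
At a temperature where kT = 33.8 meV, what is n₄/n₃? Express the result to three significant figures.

n₄/n₃ = (g₄/g₃) exp[−(E₄−E₃)/kT] = (3/4) × exp(−(32.5 meV)/(33.8 meV)) = (3/4) × exp(-0.96154) = 0.287.

0.287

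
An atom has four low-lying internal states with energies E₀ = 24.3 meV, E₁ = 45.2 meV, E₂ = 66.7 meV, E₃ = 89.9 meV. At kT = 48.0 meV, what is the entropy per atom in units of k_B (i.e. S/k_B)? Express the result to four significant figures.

Eᵢ/kT = 0.506250, 0.941667, 1.38958, 1.87292.
Z = Σ e^(−Eᵢ/kT) = e^(−0.506250) + e^(−0.941667) + e^(−1.38958) + e^(−1.87292) = 0.602752 + 0.389977 + 0.249180 + 0.153674 = 1.39558.
⟨E⟩ = Σ EᵢPᵢ = 44.9343 meV.
S/k_B = ln Z + ⟨E⟩/kT = ln(1.39558) + 44.9343/48.0 = 0.333310 + 0.936131 = 1.269.

1.269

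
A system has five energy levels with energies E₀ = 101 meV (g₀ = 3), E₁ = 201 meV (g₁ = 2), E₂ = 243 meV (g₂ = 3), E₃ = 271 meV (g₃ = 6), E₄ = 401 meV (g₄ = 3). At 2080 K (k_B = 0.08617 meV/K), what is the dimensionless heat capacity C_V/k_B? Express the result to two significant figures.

k_BT = 0.08617 × 2080 K = 179.2 meV.
Eᵢ/kT = 0.5636, 1.122, 1.356, 1.512, 2.238.
Z = Σ gᵢe^(−Eᵢ/kT) = 3·e^(−0.5636) + 2·e^(−1.122) + 3·e^(−1.356) + 6·e^(−1.512) + 3·e^(−2.238) = 1.707 + 0.6513 + 0.7731 + 1.323 + 0.3200 = 4.774.
⟨E⟩ = 204.9 meV, ⟨E²⟩ = 49850 meV².
C_V/k_B = (⟨E²⟩ − ⟨E⟩²)/(kT)² = (49850 − 41980)/32110 = 0.25.

0.25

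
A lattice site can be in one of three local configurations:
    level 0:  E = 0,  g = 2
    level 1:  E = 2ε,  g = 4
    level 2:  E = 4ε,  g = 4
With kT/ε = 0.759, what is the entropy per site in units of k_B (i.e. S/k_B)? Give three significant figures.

Eᵢ/kT = 0, 2.6350, 5.2701.
Z = Σ gᵢe^(−Eᵢ/kT) = 2·e^(−0) + 4·e^(−2.6350) + 4·e^(−5.2701) = 2.0000 + 0.28688 + 0.020572 = 2.3075.
⟨E⟩ = Σ EᵢPᵢ = 0.28431 ε.
S/k_B = ln Z + ⟨E⟩/kT = ln(2.3075) + 0.28431/0.759 = 0.83616 + 0.37458 = 1.21.

1.21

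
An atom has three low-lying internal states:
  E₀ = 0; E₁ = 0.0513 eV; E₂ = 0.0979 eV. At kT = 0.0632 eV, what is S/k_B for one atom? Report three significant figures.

0.921

Eᵢ/kT = 0, 0.81171, 1.5491.
Z = Σ e^(−Eᵢ/kT) = e^(−0) + e^(−0.81171) + e^(−1.5491) = 1.0000 + 0.44410 + 0.21244 = 1.6565.
⟨E⟩ = Σ EᵢPᵢ = 0.026309 eV.
S/k_B = ln Z + ⟨E⟩/kT = ln(1.6565) + 0.026309/0.0632 = 0.50471 + 0.41628 = 0.921.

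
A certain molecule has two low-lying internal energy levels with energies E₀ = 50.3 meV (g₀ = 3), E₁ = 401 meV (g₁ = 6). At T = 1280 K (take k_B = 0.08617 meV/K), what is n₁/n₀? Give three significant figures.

0.0832

k_BT = 0.08617 × 1280 K = 110.30 meV.
n₁/n₀ = (g₁/g₀) exp[−(E₁−E₀)/kT] = (6/3) × exp(−(350.7 meV)/(110.30 meV)) = (6/3) × exp(-3.1795) = 0.0832.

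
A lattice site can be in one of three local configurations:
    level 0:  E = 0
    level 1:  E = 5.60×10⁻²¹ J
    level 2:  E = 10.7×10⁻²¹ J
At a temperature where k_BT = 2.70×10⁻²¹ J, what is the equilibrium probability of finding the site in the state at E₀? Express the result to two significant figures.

Eᵢ/kT = 0, 2.074, 3.963.
Z = Σ e^(−Eᵢ/kT) = e^(−0) + e^(−2.074) + e^(−3.963) = 1.000 + 0.1257 + 0.01901 = 1.145.
P₀ = e^(−E₀/kT) / Z = 1.000/1.145 = 0.87.

0.87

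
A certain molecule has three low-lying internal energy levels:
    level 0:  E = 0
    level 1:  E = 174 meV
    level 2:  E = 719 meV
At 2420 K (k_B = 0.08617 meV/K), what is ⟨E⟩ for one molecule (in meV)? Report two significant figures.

k_BT = 0.08617 × 2420 K = 208.5 meV.
Eᵢ/kT = 0, 0.8345, 3.448.
Z = Σ e^(−Eᵢ/kT) = e^(−0) + e^(−0.8345) + e^(−3.448) = 1.000 + 0.4341 + 0.03181 = 1.466.
⟨E⟩ = Σ Eᵢ e^(−Eᵢ/kT) / Z = (0·1.000 + 174·0.4341 + 719·0.03181) / 1.466 = 67 meV.

67 meV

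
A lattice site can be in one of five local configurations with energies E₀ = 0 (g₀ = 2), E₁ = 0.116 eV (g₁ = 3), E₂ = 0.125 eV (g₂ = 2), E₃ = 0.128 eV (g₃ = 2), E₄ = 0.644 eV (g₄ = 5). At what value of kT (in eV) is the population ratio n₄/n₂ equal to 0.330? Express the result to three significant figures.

n₄/n₂ = (g₄/g₂) exp[−(E₄−E₂)/kT] = 0.330.
⇒ (E₄−E₂)/kT = ln((5/2)/0.330) = ln(7.5758) = 2.0250.
kT = 0.519 eV / 2.0250 = 0.256 eV.

0.256 eV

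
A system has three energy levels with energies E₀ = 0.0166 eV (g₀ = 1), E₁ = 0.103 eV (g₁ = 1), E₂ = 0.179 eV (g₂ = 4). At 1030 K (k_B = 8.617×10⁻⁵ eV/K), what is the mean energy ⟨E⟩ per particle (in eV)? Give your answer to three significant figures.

k_BT = 8.617×10⁻⁵ × 1030 K = 0.088755 eV.
Eᵢ/kT = 0.18703, 1.1605, 2.0168.
Z = Σ gᵢe^(−Eᵢ/kT) = 1·e^(−0.18703) + 1·e^(−1.1605) + 4·e^(−2.0168) = 0.82942 + 0.31333 + 0.53232 = 1.6751.
⟨E⟩ = Σ Eᵢ gᵢe^(−Eᵢ/kT) / Z = (0.0166·0.82942 + 0.103·0.31333 + 0.179·0.53232) / 1.6751 = 0.0844 eV.

0.0844 eV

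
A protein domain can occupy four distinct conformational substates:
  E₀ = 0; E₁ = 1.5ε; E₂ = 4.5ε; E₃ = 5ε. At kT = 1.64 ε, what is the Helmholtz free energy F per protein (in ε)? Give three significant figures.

Eᵢ/kT = 0, 0.91463, 2.7439, 3.0488.
Z = Σ e^(−Eᵢ/kT) = e^(−0) + e^(−0.91463) + e^(−2.7439) + e^(−3.0488) = 1.0000 + 0.40066 + 0.064319 + 0.047416 = 1.5124.
F = −kT ln Z = −1.64 × ln(1.5124) = −1.64 × 0.41370 = -0.678 ε.

-0.678 ε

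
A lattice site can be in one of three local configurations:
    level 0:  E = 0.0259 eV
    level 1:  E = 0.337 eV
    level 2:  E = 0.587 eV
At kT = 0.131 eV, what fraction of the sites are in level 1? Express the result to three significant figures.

Eᵢ/kT = 0.19771, 2.5725, 4.4809.
Z = Σ e^(−Eᵢ/kT) = e^(−0.19771) + e^(−2.5725) + e^(−4.4809) = 0.82061 + 0.076344 + 0.011323 = 0.90828.
P₁ = e^(−E₁/kT) / Z = 0.076344/0.90828 = 0.0841.

0.0841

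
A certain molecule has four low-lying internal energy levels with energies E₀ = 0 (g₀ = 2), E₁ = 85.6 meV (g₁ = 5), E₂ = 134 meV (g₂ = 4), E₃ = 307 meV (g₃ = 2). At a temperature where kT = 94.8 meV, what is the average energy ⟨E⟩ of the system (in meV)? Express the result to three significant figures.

64.6 meV

Eᵢ/kT = 0, 0.90295, 1.4135, 3.2384.
Z = Σ gᵢe^(−Eᵢ/kT) = 2·e^(−0) + 5·e^(−0.90295) + 4·e^(−1.4135) + 2·e^(−3.2384) = 2.0000 + 2.0269 + 0.97316 + 0.078453 = 5.0785.
⟨E⟩ = Σ Eᵢ gᵢe^(−Eᵢ/kT) / Z = (0·2.0000 + 85.6·2.0269 + 134·0.97316 + 307·0.078453) / 5.0785 = 64.6 meV.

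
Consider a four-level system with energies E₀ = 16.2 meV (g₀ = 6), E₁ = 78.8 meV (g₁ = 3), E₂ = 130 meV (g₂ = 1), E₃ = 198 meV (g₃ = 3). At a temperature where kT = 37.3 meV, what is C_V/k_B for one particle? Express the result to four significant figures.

0.3540

Eᵢ/kT = 0.434316, 2.11260, 3.48525, 5.30831.
Z = Σ gᵢe^(−Eᵢ/kT) = 6·e^(−0.434316) + 3·e^(−2.11260) + 1·e^(−3.48525) + 3·e^(−5.30831) = 3.88625 + 0.362769 + 0.0306461 + 0.0148509 = 4.29452.
⟨E⟩ = 22.9287 meV, ⟨E²⟩ = 1018.19 meV².
C_V/k_B = (⟨E²⟩ − ⟨E⟩²)/(kT)² = (1018.19 − 525.725)/1391.29 = 0.3540.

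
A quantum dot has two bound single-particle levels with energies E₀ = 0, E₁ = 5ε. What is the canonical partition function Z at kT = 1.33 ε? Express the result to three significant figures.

Eᵢ/kT = 0, 3.7594.
Z = Σ e^(−Eᵢ/kT) = e^(−0) + e^(−3.7594) = 1.0000 + 0.023298 = 1.0233.

Z = 1.02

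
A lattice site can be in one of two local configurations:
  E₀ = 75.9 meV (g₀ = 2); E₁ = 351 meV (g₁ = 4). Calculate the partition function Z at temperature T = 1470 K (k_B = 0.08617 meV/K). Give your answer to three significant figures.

k_BT = 0.08617 × 1470 K = 126.67 meV.
Eᵢ/kT = 0.59919, 2.7710.
Z = Σ gᵢe^(−Eᵢ/kT) = 2·e^(−0.59919) + 4·e^(−2.7710) = 1.0985 + 0.25040 = 1.3489.

Z = 1.35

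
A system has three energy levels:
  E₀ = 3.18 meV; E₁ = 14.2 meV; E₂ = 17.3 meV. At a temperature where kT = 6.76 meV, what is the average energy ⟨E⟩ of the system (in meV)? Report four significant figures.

6.141 meV

Eᵢ/kT = 0.470414, 2.10059, 2.55917.
Z = Σ e^(−Eᵢ/kT) = e^(−0.470414) + e^(−2.10059) + e^(−2.55917) = 0.624744 + 0.122384 + 0.0773689 = 0.824497.
⟨E⟩ = Σ Eᵢ e^(−Eᵢ/kT) / Z = (3.18·0.624744 + 14.2·0.122384 + 17.3·0.0773689) / 0.824497 = 6.141 meV.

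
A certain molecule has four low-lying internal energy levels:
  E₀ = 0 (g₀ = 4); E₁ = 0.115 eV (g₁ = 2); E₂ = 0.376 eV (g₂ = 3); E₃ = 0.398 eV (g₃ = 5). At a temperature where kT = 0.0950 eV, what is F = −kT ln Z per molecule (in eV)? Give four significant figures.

-0.1476 eV

Eᵢ/kT = 0, 1.21053, 3.95789, 4.18947.
Z = Σ gᵢe^(−Eᵢ/kT) = 4·e^(−0) + 2·e^(−1.21053) + 3·e^(−3.95789) + 5·e^(−4.18947) = 4.00000 + 0.596079 + 0.0573101 + 0.0757716 = 4.72916.
F = −kT ln Z = −0.0950 × ln(4.72916) = −0.0950 × 1.55375 = -0.1476 eV.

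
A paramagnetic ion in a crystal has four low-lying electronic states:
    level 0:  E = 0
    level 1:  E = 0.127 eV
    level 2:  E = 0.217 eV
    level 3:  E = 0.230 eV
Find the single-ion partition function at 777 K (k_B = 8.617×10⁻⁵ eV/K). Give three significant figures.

Z = 1.22

k_BT = 8.617×10⁻⁵ × 777 K = 0.066954 eV.
Eᵢ/kT = 0, 1.8968, 3.2410, 3.4352.
Z = Σ e^(−Eᵢ/kT) = e^(−0) + e^(−1.8968) + e^(−3.2410) + e^(−3.4352) = 1.0000 + 0.15005 + 0.039125 + 0.032219 = 1.2214.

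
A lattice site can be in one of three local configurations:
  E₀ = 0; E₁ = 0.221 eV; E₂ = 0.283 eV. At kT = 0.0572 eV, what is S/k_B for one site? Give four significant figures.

Eᵢ/kT = 0, 3.86364, 4.94755.
Z = Σ e^(−Eᵢ/kT) = e^(−0) + e^(−3.86364) + e^(−4.94755) = 1.00000 + 0.0209915 + 0.00710078 = 1.02809.
⟨E⟩ = Σ EᵢPᵢ = 0.00646698 eV.
S/k_B = ln Z + ⟨E⟩/kT = ln(1.02809) + 0.00646698/0.0572 = 0.0277027 + 0.113059 = 0.1408.

0.1408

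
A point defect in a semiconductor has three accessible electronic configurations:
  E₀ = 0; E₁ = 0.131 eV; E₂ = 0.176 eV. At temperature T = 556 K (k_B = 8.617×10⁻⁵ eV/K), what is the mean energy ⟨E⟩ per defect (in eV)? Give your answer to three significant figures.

k_BT = 8.617×10⁻⁵ × 556 K = 0.047911 eV.
Eᵢ/kT = 0, 2.7342, 3.6735.
Z = Σ e^(−Eᵢ/kT) = e^(−0) + e^(−2.7342) + e^(−3.6735) = 1.0000 + 0.064946 + 0.025387 = 1.0903.
⟨E⟩ = Σ Eᵢ e^(−Eᵢ/kT) / Z = (0·1.0000 + 0.131·0.064946 + 0.176·0.025387) / 1.0903 = 0.0119 eV.

0.0119 eV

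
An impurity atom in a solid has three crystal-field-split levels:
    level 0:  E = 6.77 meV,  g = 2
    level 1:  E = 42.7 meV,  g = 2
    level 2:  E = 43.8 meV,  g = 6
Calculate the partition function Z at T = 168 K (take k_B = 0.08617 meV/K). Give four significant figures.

Z = 1.649

k_BT = 0.08617 × 168 K = 14.4766 meV.
Eᵢ/kT = 0.467651, 2.94959, 3.02557.
Z = Σ gᵢe^(−Eᵢ/kT) = 2·e^(−0.467651) + 2·e^(−2.94959) + 6·e^(−3.02557) = 1.25294 + 0.104722 + 0.291181 = 1.64884.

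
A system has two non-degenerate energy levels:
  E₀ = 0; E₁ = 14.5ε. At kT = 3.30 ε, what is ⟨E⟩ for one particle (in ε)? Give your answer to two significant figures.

Eᵢ/kT = 0, 4.394.
Z = Σ e^(−Eᵢ/kT) = e^(−0) + e^(−4.394) = 1.000 + 0.01235 = 1.012.
⟨E⟩ = Σ Eᵢ e^(−Eᵢ/kT) / Z = (0·1.000 + 14.5·0.01235) / 1.012 = 0.18 ε.

0.18 ε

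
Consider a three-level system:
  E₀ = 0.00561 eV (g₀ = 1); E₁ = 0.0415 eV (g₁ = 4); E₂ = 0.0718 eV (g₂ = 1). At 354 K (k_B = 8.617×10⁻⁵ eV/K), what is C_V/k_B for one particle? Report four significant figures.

0.4326

k_BT = 8.617×10⁻⁵ × 354 K = 0.0305042 eV.
Eᵢ/kT = 0.183909, 1.36047, 2.35377.
Z = Σ gᵢe^(−Eᵢ/kT) = 1·e^(−0.183909) + 4·e^(−1.36047) + 1·e^(−2.35377) = 0.832012 + 1.02616 + 0.0950103 = 1.95318.
⟨E⟩ = 0.0276856 eV, ⟨E²⟩ = 0.00116901 eV².
C_V/k_B = (⟨E²⟩ − ⟨E⟩²)/(kT)² = (0.00116901 − 0.000766492)/0.000930506 = 0.4326.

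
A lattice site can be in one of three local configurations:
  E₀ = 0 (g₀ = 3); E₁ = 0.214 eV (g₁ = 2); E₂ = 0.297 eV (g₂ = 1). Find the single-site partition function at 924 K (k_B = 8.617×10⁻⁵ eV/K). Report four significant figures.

Z = 3.160

k_BT = 8.617×10⁻⁵ × 924 K = 0.0796211 eV.
Eᵢ/kT = 0, 2.68773, 3.73017.
Z = Σ gᵢe^(−Eᵢ/kT) = 3·e^(−0) + 2·e^(−2.68773) + 1·e^(−3.73017) = 3.00000 + 0.136070 + 0.0239888 = 3.16006.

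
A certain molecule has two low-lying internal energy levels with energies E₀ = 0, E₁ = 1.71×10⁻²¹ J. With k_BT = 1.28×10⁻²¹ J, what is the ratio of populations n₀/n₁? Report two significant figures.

n₀/n₁ = exp[−(E₀−E₁)/kT] = exp(−(-1.71 ×10⁻²¹ J)/(1.28 ×10⁻²¹ J)) = exp(1.336) = 3.8.

3.8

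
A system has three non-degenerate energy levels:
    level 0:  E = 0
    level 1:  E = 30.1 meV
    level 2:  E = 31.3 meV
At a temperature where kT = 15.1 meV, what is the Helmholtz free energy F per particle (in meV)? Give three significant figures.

-3.51 meV

Eᵢ/kT = 0, 1.9934, 2.0728.
Z = Σ e^(−Eᵢ/kT) = e^(−0) + e^(−1.9934) + e^(−2.0728) = 1.0000 + 0.13623 + 0.12583 = 1.2621.
F = −kT ln Z = −15.1 × ln(1.2621) = −15.1 × 0.23278 = -3.51 meV.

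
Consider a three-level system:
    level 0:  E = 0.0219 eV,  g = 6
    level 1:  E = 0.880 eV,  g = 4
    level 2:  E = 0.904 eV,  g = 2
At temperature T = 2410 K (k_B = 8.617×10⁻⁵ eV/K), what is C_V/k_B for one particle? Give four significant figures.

k_BT = 8.617×10⁻⁵ × 2410 K = 0.207670 eV.
Eᵢ/kT = 0.105456, 4.23749, 4.35306.
Z = Σ gᵢe^(−Eᵢ/kT) = 6·e^(−0.105456) + 4·e^(−4.23749) + 2·e^(−4.35306) = 5.39948 + 0.0577752 + 0.0257348 = 5.48299.
⟨E⟩ = 0.0350821 eV, ⟨E²⟩ = 0.0124680 eV².
C_V/k_B = (⟨E²⟩ − ⟨E⟩²)/(kT)² = (0.0124680 − 0.00123075)/0.0431268 = 0.2606.

0.2606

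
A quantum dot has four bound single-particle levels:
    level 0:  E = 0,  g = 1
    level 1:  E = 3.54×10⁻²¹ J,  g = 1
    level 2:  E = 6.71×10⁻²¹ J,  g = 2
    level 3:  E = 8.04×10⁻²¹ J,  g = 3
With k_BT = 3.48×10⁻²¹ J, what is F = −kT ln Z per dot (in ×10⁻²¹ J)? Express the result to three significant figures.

Eᵢ/kT = 0, 1.0172, 1.9282, 2.3103.
Z = Σ gᵢe^(−Eᵢ/kT) = 1·e^(−0) + 1·e^(−1.0172) + 2·e^(−1.9282) + 3·e^(−2.3103) = 1.0000 + 0.36161 + 0.29082 + 0.29769 = 1.9501.
F = −kT ln Z = −3.48 × ln(1.9501) = −3.48 × 0.66788 = -2.32 ×10⁻²¹ J.

-2.32 ×10⁻²¹ J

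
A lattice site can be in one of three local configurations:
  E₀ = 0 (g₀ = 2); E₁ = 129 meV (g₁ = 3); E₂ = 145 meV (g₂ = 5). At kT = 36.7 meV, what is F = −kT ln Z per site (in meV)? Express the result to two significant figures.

-29 meV

Eᵢ/kT = 0, 3.515, 3.951.
Z = Σ gᵢe^(−Eᵢ/kT) = 2·e^(−0) + 3·e^(−3.515) + 5·e^(−3.951) = 2.000 + 0.08924 + 0.09618 = 2.185.
F = −kT ln Z = −36.7 × ln(2.185) = −36.7 × 0.7816 = -29 meV.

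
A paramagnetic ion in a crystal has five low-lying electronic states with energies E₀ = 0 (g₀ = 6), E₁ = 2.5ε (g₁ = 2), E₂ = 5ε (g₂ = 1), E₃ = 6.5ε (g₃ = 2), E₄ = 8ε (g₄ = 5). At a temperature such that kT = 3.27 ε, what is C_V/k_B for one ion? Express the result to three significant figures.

Eᵢ/kT = 0, 0.76453, 1.5291, 1.9878, 2.4465.
Z = Σ gᵢe^(−Eᵢ/kT) = 6·e^(−0) + 2·e^(−0.76453) + 1·e^(−1.5291) + 2·e^(−1.9878) + 5·e^(−2.4465) = 6.0000 + 0.93111 + 0.21673 + 0.27399 + 0.43298 = 7.8548.
⟨E⟩ = 1.1020 ε, ⟨E²⟩ = 6.4323 ε².
C_V/k_B = (⟨E²⟩ − ⟨E⟩²)/(kT)² = (6.4323 − 1.2144)/10.693 = 0.488.

0.488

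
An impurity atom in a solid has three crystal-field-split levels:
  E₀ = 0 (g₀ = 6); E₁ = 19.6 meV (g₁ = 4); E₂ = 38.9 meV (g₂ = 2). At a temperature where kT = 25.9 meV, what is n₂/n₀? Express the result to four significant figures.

0.07423

n₂/n₀ = (g₂/g₀) exp[−(E₂−E₀)/kT] = (2/6) × exp(−(38.9 meV)/(25.9 meV)) = (2/6) × exp(-1.50193) = 0.07423.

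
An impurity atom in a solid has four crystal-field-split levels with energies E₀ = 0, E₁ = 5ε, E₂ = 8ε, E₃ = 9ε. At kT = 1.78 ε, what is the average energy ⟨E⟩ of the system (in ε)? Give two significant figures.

Eᵢ/kT = 0, 2.809, 4.494, 5.056.
Z = Σ e^(−Eᵢ/kT) = e^(−0) + e^(−2.809) + e^(−4.494) + e^(−5.056) = 1.000 + 0.06027 + 0.01118 + 0.006371 = 1.078.
⟨E⟩ = Σ Eᵢ e^(−Eᵢ/kT) / Z = (0·1.000 + 5·0.06027 + 8·0.01118 + 9·0.006371) / 1.078 = 0.42 ε.

0.42 ε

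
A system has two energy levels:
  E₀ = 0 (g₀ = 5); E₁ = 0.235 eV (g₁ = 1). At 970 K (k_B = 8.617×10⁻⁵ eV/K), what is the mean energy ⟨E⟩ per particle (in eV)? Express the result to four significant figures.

k_BT = 8.617×10⁻⁵ × 970 K = 0.0835849 eV.
Eᵢ/kT = 0, 2.81151.
Z = Σ gᵢe^(−Eᵢ/kT) = 5·e^(−0) + 1·e^(−2.81151) = 5.00000 + 0.0601142 = 5.06011.
⟨E⟩ = Σ Eᵢ gᵢe^(−Eᵢ/kT) / Z = (0·5.00000 + 0.235·0.0601142) / 5.06011 = 0.002792 eV.

0.002792 eV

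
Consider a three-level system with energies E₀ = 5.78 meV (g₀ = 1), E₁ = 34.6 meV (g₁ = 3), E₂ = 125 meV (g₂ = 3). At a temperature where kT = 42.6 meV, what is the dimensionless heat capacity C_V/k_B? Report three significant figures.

0.461

Eᵢ/kT = 0.13568, 0.81221, 2.9343.
Z = Σ gᵢe^(−Eᵢ/kT) = 1·e^(−0.13568) + 3·e^(−0.81221) + 3·e^(−2.9343) = 0.87312 + 1.3316 + 0.15950 = 2.3642.
⟨E⟩ = 30.056 meV, ⟨E²⟩ = 1740.8 meV².
C_V/k_B = (⟨E²⟩ − ⟨E⟩²)/(kT)² = (1740.8 − 903.36)/1814.8 = 0.461.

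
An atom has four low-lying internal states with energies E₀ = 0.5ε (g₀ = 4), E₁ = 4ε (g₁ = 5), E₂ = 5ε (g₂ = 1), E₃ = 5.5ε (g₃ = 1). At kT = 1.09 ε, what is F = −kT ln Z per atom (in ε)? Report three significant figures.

-1.07 ε

Eᵢ/kT = 0.45872, 3.6697, 4.5872, 5.0459.
Z = Σ gᵢe^(−Eᵢ/kT) = 4·e^(−0.45872) + 5·e^(−3.6697) + 1·e^(−4.5872) + 1·e^(−5.0459) = 2.5284 + 0.12742 + 0.010181 + 0.0064357 = 2.6724.
F = −kT ln Z = −1.09 × ln(2.6724) = −1.09 × 0.98298 = -1.07 ε.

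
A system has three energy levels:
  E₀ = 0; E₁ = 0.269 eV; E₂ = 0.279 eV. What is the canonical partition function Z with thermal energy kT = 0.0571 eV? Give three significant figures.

Z = 1.02

Eᵢ/kT = 0, 4.7110, 4.8862.
Z = Σ e^(−Eᵢ/kT) = e^(−0) + e^(−4.7110) + e^(−4.8862) = 1.0000 + 0.0089958 + 0.0075501 = 1.0165.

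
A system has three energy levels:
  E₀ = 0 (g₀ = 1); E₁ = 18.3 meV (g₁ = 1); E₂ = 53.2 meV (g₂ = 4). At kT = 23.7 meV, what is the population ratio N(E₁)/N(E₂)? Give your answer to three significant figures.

n₁/n₂ = (g₁/g₂) exp[−(E₁−E₂)/kT] = (1/4) × exp(−(-34.9 meV)/(23.7 meV)) = (1/4) × exp(1.4726) = 1.09.

1.09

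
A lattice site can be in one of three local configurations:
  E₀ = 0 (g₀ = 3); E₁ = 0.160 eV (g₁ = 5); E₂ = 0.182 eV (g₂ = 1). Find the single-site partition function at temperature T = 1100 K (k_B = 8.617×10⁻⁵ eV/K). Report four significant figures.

Z = 4.071

k_BT = 8.617×10⁻⁵ × 1100 K = 0.0947870 eV.
Eᵢ/kT = 0, 1.68800, 1.92009.
Z = Σ gᵢe^(−Eᵢ/kT) = 3·e^(−0) + 5·e^(−1.68800) + 1·e^(−1.92009) = 3.00000 + 0.924445 + 0.146594 = 4.07104.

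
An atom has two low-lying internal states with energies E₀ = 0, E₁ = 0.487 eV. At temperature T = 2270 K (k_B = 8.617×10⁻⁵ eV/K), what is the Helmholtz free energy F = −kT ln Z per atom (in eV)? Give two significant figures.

-0.016 eV

k_BT = 8.617×10⁻⁵ × 2270 K = 0.1956 eV.
Eᵢ/kT = 0, 2.490.
Z = Σ e^(−Eᵢ/kT) = e^(−0) + e^(−2.490) = 1.000 + 0.08291 = 1.083.
F = −kT ln Z = −0.1956 × ln(1.083) = −0.1956 × 0.07973 = -0.016 eV.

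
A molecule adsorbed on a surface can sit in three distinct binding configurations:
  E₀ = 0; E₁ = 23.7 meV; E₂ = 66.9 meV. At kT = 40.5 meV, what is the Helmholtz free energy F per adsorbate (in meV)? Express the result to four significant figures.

Eᵢ/kT = 0, 0.585185, 1.65185.
Z = Σ e^(−Eᵢ/kT) = e^(−0) + e^(−0.585185) + e^(−1.65185) = 1.00000 + 0.557003 + 0.191695 = 1.74870.
F = −kT ln Z = −40.5 × ln(1.74870) = −40.5 × 0.558873 = -22.63 meV.

-22.63 meV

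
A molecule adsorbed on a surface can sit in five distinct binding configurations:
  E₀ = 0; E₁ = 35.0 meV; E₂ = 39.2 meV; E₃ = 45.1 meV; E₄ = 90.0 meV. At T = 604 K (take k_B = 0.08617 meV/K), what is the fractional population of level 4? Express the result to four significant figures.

0.06879

k_BT = 0.08617 × 604 K = 52.0467 meV.
Eᵢ/kT = 0, 0.672473, 0.753170, 0.866529, 1.72922.
Z = Σ e^(−Eᵢ/kT) = e^(−0) + e^(−0.672473) + e^(−0.753170) + e^(−0.866529) + e^(−1.72922) = 1.00000 + 0.510445 + 0.470872 + 0.420408 + 0.177423 = 2.57915.
P₄ = e^(−E₄/kT) / Z = 0.177423/2.57915 = 0.06879.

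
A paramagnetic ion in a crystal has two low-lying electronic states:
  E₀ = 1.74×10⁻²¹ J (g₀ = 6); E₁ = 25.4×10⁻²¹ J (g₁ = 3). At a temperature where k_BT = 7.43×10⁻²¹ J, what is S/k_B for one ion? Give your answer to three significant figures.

1.88

Eᵢ/kT = 0.23419, 3.4186.
Z = Σ gᵢe^(−Eᵢ/kT) = 6·e^(−0.23419) + 3·e^(−3.4186) = 4.7473 + 0.098275 = 4.8456.
⟨E⟩ = Σ EᵢPᵢ = 2.2198 ×10⁻²¹ J.
S/k_B = ln Z + ⟨E⟩/kT = ln(4.8456) + 2.2198/7.43 = 1.5781 + 0.29876 = 1.88.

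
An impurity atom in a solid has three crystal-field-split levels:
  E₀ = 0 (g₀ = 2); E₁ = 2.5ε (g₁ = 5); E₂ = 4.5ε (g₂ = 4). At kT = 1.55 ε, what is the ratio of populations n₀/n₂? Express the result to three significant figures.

9.12

n₀/n₂ = (g₀/g₂) exp[−(E₀−E₂)/kT] = (2/4) × exp(−(-4.5ε)/(1.55ε)) = (2/4) × exp(2.9032) = 9.12.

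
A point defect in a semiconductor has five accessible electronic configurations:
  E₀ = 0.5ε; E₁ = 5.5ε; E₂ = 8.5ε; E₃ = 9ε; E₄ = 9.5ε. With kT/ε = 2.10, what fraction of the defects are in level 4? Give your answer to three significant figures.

Eᵢ/kT = 0.23810, 2.6190, 4.0476, 4.2857, 4.5238.
Z = Σ e^(−Eᵢ/kT) = e^(−0.23810) + e^(−2.6190) + e^(−4.0476) + e^(−4.2857) + e^(−4.5238) = 0.78812 + 0.072876 + 0.017464 + 0.013764 + 0.010848 = 0.90307.
P₄ = e^(−E₄/kT) / Z = 0.010848/0.90307 = 0.0120.

0.0120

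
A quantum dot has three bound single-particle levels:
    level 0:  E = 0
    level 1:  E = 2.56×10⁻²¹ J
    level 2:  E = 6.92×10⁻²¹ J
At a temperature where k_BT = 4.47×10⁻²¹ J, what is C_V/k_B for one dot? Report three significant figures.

0.256

Eᵢ/kT = 0, 0.57271, 1.5481.
Z = Σ e^(−Eᵢ/kT) = e^(−0) + e^(−0.57271) + e^(−1.5481) = 1.0000 + 0.56399 + 0.21265 = 1.7766.
⟨E⟩ = 1.6410, ⟨E²⟩ = 7.8122.
C_V/k_B = (⟨E²⟩ − ⟨E⟩²)/(kT)² = (7.8122 − 2.6929)/19.981 = 0.256.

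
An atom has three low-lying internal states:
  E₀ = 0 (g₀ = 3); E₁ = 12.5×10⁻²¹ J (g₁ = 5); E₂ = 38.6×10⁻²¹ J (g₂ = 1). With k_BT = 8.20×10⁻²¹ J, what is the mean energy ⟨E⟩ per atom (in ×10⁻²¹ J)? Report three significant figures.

Eᵢ/kT = 0, 1.5244, 4.7073.
Z = Σ gᵢe^(−Eᵢ/kT) = 3·e^(−0) + 5·e^(−1.5244) + 1·e^(−4.7073) = 3.0000 + 1.0888 + 0.0090291 = 4.0978.
⟨E⟩ = Σ Eᵢ gᵢe^(−Eᵢ/kT) / Z = (0·3.0000 + 12.5·1.0888 + 38.6·0.0090291) / 4.0978 = 3.41 ×10⁻²¹ J.

3.41 ×10⁻²¹ J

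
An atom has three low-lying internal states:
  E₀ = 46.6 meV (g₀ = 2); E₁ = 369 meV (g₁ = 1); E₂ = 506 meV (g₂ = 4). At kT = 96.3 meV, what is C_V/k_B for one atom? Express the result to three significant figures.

Eᵢ/kT = 0.48390, 3.8318, 5.2544.
Z = Σ gᵢe^(−Eᵢ/kT) = 2·e^(−0.48390) + 1·e^(−3.8318) + 4·e^(−5.2544) = 1.2327 + 0.021671 + 0.020898 = 1.2753.
⟨E⟩ = 59.605 meV, ⟨E²⟩ = 8608.4 meV².
C_V/k_B = (⟨E²⟩ − ⟨E⟩²)/(kT)² = (8608.4 − 3552.8)/9273.7 = 0.545.

0.545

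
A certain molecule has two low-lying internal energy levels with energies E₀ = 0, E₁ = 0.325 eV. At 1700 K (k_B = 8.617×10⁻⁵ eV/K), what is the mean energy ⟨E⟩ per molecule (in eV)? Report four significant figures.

k_BT = 8.617×10⁻⁵ × 1700 K = 0.146489 eV.
Eᵢ/kT = 0, 2.21860.
Z = Σ e^(−Eᵢ/kT) = e^(−0) + e^(−2.21860) = 1.00000 + 0.108761 = 1.10876.
⟨E⟩ = Σ Eᵢ e^(−Eᵢ/kT) / Z = (0·1.00000 + 0.325·0.108761) / 1.10876 = 0.03188 eV.

0.03188 eV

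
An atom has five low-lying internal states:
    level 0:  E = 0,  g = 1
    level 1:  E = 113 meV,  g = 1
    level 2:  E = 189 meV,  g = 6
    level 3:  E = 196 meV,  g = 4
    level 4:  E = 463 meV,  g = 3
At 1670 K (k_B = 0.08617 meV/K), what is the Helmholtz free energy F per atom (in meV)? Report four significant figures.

-207.0 meV

k_BT = 0.08617 × 1670 K = 143.904 meV.
Eᵢ/kT = 0, 0.785246, 1.31338, 1.36202, 3.21742.
Z = Σ gᵢe^(−Eᵢ/kT) = 1·e^(−0) + 1·e^(−0.785246) + 6·e^(−1.31338) + 4·e^(−1.36202) + 3·e^(−3.21742) = 1.00000 + 0.456008 + 1.61346 + 1.02457 + 0.120175 = 4.21421.
F = −kT ln Z = −143.904 × ln(4.21421) = −143.904 × 1.43846 = -207.0 meV.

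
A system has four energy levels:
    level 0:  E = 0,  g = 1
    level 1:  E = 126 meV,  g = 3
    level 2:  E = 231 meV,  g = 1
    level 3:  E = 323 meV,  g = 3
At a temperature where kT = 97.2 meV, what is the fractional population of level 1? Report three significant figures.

Eᵢ/kT = 0, 1.2963, 2.3765, 3.3230.
Z = Σ gᵢe^(−Eᵢ/kT) = 1·e^(−0) + 3·e^(−1.2963) + 1·e^(−2.3765) + 3·e^(−3.3230) = 1.0000 + 0.82063 + 0.092875 + 0.10813 = 2.0216.
P₁ = g₁ e^(−E₁/kT) / Z = 0.82063/2.0216 = 0.406.

0.406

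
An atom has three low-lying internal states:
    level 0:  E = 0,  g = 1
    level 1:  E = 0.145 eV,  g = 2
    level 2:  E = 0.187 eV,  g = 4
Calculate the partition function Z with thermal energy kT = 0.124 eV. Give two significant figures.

Eᵢ/kT = 0, 1.169, 1.508.
Z = Σ gᵢe^(−Eᵢ/kT) = 1·e^(−0) + 2·e^(−1.169) + 4·e^(−1.508) = 1.000 + 0.6214 + 0.8854 = 2.507.

Z = 2.5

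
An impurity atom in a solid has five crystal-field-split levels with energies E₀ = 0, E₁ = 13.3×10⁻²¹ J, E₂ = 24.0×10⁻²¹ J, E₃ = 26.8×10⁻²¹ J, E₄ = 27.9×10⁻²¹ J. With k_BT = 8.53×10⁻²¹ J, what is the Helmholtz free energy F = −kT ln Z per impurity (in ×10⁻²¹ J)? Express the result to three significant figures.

-2.57 ×10⁻²¹ J

Eᵢ/kT = 0, 1.5592, 2.8136, 3.1419, 3.2708.
Z = Σ e^(−Eᵢ/kT) = e^(−0) + e^(−1.5592) + e^(−2.8136) + e^(−3.1419) + e^(−3.2708) = 1.0000 + 0.21030 + 0.059989 + 0.043201 + 0.037976 = 1.3515.
F = −kT ln Z = −8.53 × ln(1.3515) = −8.53 × 0.30122 = -2.57 ×10⁻²¹ J.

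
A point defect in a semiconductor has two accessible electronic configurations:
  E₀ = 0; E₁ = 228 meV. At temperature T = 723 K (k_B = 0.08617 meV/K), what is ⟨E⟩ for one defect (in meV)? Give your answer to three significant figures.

5.72 meV

k_BT = 0.08617 × 723 K = 62.301 meV.
Eᵢ/kT = 0, 3.6597.
Z = Σ e^(−Eᵢ/kT) = e^(−0) + e^(−3.6597) = 1.0000 + 0.025740 = 1.0257.
⟨E⟩ = Σ Eᵢ e^(−Eᵢ/kT) / Z = (0·1.0000 + 228·0.025740) / 1.0257 = 5.72 meV.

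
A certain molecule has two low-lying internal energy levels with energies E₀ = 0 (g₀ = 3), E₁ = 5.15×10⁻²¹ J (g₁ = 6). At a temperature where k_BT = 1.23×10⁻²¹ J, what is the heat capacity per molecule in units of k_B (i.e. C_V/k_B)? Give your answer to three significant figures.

Eᵢ/kT = 0, 4.1870.
Z = Σ gᵢe^(−Eᵢ/kT) = 3·e^(−0) + 6·e^(−4.1870) = 3.0000 + 0.091151 = 3.0912.
⟨E⟩ = 0.15186, ⟨E²⟩ = 0.78208.
C_V/k_B = (⟨E²⟩ − ⟨E⟩²)/(kT)² = (0.78208 − 0.023061)/1.5129 = 0.502.

0.502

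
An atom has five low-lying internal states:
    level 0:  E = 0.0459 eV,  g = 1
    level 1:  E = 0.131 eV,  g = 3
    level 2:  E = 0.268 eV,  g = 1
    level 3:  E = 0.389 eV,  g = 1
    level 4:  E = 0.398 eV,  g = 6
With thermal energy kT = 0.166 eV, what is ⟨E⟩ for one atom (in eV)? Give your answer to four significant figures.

0.1760 eV

Eᵢ/kT = 0.276506, 0.789157, 1.61446, 2.34337, 2.39759.
Z = Σ gᵢe^(−Eᵢ/kT) = 1·e^(−0.276506) + 3·e^(−0.789157) + 1·e^(−1.61446) + 1·e^(−2.34337) + 6·e^(−2.39759) = 0.758429 + 1.36268 + 0.198998 + 0.0960036 + 0.545621 = 2.96173.
⟨E⟩ = Σ Eᵢ gᵢe^(−Eᵢ/kT) / Z = (0.0459·0.758429 + 0.131·1.36268 + 0.268·0.198998 + 0.389·0.0960036 + 0.398·0.545621) / 2.96173 = 0.1760 eV.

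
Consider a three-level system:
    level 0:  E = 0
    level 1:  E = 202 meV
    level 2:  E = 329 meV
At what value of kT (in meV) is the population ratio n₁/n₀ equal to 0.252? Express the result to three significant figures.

n₁/n₀ = exp[−(E₁−E₀)/kT] = 0.252.
⇒ (E₁−E₀)/kT = ln(1/0.252) = ln(3.9683) = 1.3783.
kT = 202 meV / 1.3783 = 147 meV.

147 meV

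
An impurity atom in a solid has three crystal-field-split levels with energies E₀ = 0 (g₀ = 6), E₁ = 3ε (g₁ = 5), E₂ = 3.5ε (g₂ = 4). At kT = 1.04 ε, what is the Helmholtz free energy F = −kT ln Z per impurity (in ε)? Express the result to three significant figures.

-1.93 ε

Eᵢ/kT = 0, 2.8846, 3.3654.
Z = Σ gᵢe^(−Eᵢ/kT) = 6·e^(−0) + 5·e^(−2.8846) + 4·e^(−3.3654) = 6.0000 + 0.27939 + 0.13819 = 6.4176.
F = −kT ln Z = −1.04 × ln(6.4176) = −1.04 × 1.8590 = -1.93 ε.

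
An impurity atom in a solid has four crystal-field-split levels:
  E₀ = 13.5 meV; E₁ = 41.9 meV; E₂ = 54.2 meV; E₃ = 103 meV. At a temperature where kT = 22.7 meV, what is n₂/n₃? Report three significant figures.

n₂/n₃ = exp[−(E₂−E₃)/kT] = exp(−(-48.8 meV)/(22.7 meV)) = exp(2.1498) = 8.58.

8.58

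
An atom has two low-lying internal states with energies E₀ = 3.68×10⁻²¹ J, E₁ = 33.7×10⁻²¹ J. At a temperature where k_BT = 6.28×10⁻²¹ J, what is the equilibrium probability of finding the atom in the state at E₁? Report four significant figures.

0.008324

Eᵢ/kT = 0.585987, 5.36624.
Z = Σ e^(−Eᵢ/kT) = e^(−0.585987) + e^(−5.36624) = 0.556556 + 0.00467166 = 0.561228.
P₁ = e^(−E₁/kT) / Z = 0.00467166/0.561228 = 0.008324.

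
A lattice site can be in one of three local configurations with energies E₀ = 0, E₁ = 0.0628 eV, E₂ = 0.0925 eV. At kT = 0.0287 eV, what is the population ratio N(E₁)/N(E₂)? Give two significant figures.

n₁/n₂ = exp[−(E₁−E₂)/kT] = exp(−(-0.0297 eV)/(0.0287 eV)) = exp(1.035) = 2.8.

2.8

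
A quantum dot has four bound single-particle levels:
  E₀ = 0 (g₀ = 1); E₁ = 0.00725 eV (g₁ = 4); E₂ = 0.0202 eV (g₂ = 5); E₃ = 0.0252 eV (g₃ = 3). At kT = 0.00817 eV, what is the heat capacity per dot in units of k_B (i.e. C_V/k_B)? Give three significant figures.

Eᵢ/kT = 0, 0.88739, 2.4725, 3.0845.
Z = Σ gᵢe^(−Eᵢ/kT) = 1·e^(−0) + 4·e^(−0.88739) + 5·e^(−2.4725) + 3·e^(−3.0845) = 1.0000 + 1.6469 + 0.42187 + 0.13726 = 3.2060.
⟨E⟩ = 0.0074612 eV, ⟨E²⟩ = 0.00010788 eV².
C_V/k_B = (⟨E²⟩ − ⟨E⟩²)/(kT)² = (0.00010788 − 0.000055670)/0.000066749 = 0.782.

0.782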